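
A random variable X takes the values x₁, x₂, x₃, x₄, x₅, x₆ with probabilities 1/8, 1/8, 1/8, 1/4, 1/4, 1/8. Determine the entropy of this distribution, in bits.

2.5 bits

Each probability is a power of 1/2, so log₂(1/p) is an integer.
H = Σ p·log₂(1/p) = 1/8·3 + 1/8·3 + 1/8·3 + 1/4·2 + 1/4·2 + 1/8·3 = 2.5 bits.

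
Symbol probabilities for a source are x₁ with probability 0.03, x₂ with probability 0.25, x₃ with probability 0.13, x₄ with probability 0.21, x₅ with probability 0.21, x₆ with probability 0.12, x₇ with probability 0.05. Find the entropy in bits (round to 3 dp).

2.563 bits

H = −Σ pᵢ log₂ pᵢ.
−0.03·log₂(0.03) = 0.1518
−0.25·log₂(0.25) = 0.5000
−0.13·log₂(0.13) = 0.3826
−0.21·log₂(0.21) = 0.4728
−0.21·log₂(0.21) = 0.4728
−0.12·log₂(0.12) = 0.3671
−0.05·log₂(0.05) = 0.2161
Sum ≈ 2.5632 → 2.563 bits.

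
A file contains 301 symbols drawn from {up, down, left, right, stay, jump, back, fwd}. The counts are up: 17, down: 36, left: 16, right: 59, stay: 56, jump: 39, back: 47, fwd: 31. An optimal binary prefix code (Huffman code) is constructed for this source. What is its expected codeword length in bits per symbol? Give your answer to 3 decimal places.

Probabilities are the counts divided by 301.
Repeatedly combine the two least-probable nodes; the expected code length is the sum of the merged weights.
merge 16/301 + 17/301 → 33/301
merge 31/301 + 33/301 → 64/301
merge 36/301 + 39/301 → 75/301
merge 47/301 + 8/43 → 103/301
merge 59/301 + 64/301 → 123/301
merge 75/301 + 103/301 → 178/301
merge 123/301 + 178/301 → 1
L = 33/301 + 64/301 + 75/301 + 103/301 + 123/301 + 178/301 + 1 = 877/301 ≈ 2.914 bits/symbol.

2.914 bits/symbol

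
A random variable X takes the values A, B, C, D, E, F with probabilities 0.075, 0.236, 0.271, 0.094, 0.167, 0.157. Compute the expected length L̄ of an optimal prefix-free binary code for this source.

2.493 bits/symbol

Repeatedly combine the two least-probable nodes; the expected code length is the sum of the merged weights.
merge 3/40 + 47/500 → 169/1000
merge 157/1000 + 167/1000 → 81/250
merge 169/1000 + 59/250 → 81/200
merge 271/1000 + 81/250 → 119/200
merge 81/200 + 119/200 → 1
L = 169/1000 + 81/250 + 81/200 + 119/200 + 1 = 2493/1000 = 2.493 bits/symbol.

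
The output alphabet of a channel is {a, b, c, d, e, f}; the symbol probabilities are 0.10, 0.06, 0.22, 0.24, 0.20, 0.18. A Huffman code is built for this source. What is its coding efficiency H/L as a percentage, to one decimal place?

98.4%

Entropy H = −Σ p log₂ p ≈ 2.4601 bits.
Huffman merges: 3/50+1/10→4/25; 4/25+9/50→17/50; 1/5+11/50→21/50; 6/25+17/50→29/50; 21/50+29/50→1. L = 5/2 ≈ 2.5000.
Efficiency = H/L = 2.4601/2.5000 = 98.4%.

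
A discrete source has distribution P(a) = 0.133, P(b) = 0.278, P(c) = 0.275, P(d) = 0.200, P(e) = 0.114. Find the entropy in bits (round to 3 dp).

H = −Σ pᵢ log₂ pᵢ.
−0.133·log₂(0.133) = 0.3871
−0.278·log₂(0.278) = 0.5134
−0.275·log₂(0.275) = 0.5122
−0.200·log₂(0.200) = 0.4644
−0.114·log₂(0.114) = 0.3571
Sum ≈ 2.2342 → 2.234 bits.

2.234 bits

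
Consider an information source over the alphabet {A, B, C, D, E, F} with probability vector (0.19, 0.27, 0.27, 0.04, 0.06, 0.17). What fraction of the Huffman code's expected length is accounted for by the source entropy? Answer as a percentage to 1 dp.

98.7%

Entropy H = −Σ p log₂ p ≈ 2.3391 bits.
Huffman merges: 1/25+3/50→1/10; 1/10+17/100→27/100; 19/100+27/100→23/50; 27/100+27/100→27/50; 23/50+27/50→1. L = 237/100 ≈ 2.3700.
Efficiency = H/L = 2.3391/2.3700 = 98.7%.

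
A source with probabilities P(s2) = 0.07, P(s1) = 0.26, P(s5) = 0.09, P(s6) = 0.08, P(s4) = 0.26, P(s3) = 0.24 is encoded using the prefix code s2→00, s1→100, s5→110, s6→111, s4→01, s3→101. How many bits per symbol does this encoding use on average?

2.67 bits/symbol

L̄ = Σ pᵢ·ℓᵢ = 0.07·2 + 0.26·3 + 0.09·3 + 0.08·3 + 0.26·2 + 0.24·3 = 2.67 bits/symbol.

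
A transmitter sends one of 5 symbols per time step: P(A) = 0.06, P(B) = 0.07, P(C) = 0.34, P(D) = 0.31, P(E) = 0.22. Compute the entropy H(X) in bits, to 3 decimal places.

H = −Σ pᵢ log₂ pᵢ.
−0.06·log₂(0.06) = 0.2435
−0.07·log₂(0.07) = 0.2686
−0.34·log₂(0.34) = 0.5292
−0.31·log₂(0.31) = 0.5238
−0.22·log₂(0.22) = 0.4806
Sum ≈ 2.0456 → 2.046 bits.

2.046 bits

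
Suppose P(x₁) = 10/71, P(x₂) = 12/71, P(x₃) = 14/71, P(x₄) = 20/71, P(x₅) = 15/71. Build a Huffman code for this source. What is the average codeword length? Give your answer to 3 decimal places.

2.310 bits/symbol

Repeatedly combine the two least-probable nodes; the expected code length is the sum of the merged weights.
merge 10/71 + 12/71 → 22/71
merge 14/71 + 15/71 → 29/71
merge 20/71 + 22/71 → 42/71
merge 29/71 + 42/71 → 1
L = 22/71 + 29/71 + 42/71 + 1 = 164/71 ≈ 2.310 bits/symbol.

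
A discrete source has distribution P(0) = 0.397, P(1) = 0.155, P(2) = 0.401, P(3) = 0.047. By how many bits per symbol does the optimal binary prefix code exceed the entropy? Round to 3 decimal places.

Entropy H = −Σ p log₂ p ≈ 1.6820 bits.
Huffman merges: 47/1000+31/200→101/500; 101/500+397/1000→599/1000; 401/1000+599/1000→1. L = 1801/1000 ≈ 1.8010.
L − H = 1.8010 − 1.6820 = 0.119 bits.

0.119 bits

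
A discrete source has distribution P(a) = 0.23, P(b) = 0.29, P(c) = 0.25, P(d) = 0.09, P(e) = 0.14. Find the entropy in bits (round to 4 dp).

2.2153 bits

H = −Σ pᵢ log₂ pᵢ.
−0.23·log₂(0.23) = 0.4877
−0.29·log₂(0.29) = 0.5179
−0.25·log₂(0.25) = 0.5000
−0.09·log₂(0.09) = 0.3127
−0.14·log₂(0.14) = 0.3971
Sum ≈ 2.2153 → 2.2153 bits.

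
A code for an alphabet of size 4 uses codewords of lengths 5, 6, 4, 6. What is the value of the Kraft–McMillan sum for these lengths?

0.125

With common denominator 2^6 = 64: Σ 2^(−ℓᵢ) = 2/64 + 1/64 + 4/64 + 1/64 = 8/64 = 0.125.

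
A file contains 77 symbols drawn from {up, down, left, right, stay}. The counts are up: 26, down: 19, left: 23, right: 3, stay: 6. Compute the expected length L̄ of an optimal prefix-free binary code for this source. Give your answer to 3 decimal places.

2.117 bits/symbol

Probabilities are the counts divided by 77.
Repeatedly combine the two least-probable nodes; the expected code length is the sum of the merged weights.
merge 3/77 + 6/77 → 9/77
merge 9/77 + 19/77 → 4/11
merge 23/77 + 26/77 → 7/11
merge 4/11 + 7/11 → 1
L = 9/77 + 4/11 + 7/11 + 1 = 163/77 ≈ 2.117 bits/symbol.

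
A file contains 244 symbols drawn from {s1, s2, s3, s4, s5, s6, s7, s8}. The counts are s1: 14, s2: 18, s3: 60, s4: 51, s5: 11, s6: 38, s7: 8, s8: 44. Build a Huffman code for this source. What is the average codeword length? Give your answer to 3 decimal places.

2.754 bits/symbol

Probabilities are the counts divided by 244.
Repeatedly combine the two least-probable nodes; the expected code length is the sum of the merged weights.
merge 2/61 + 11/244 → 19/244
merge 7/122 + 9/122 → 8/61
merge 19/244 + 8/61 → 51/244
merge 19/122 + 11/61 → 41/122
merge 51/244 + 51/244 → 51/122
merge 15/61 + 41/122 → 71/122
merge 51/122 + 71/122 → 1
L = 19/244 + 8/61 + 51/244 + 41/122 + 51/122 + 71/122 + 1 = 168/61 ≈ 2.754 bits/symbol.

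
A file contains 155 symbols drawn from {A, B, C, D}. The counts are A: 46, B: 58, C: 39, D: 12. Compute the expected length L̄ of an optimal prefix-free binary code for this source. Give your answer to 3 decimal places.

1.955 bits/symbol

Probabilities are the counts divided by 155.
Repeatedly combine the two least-probable nodes; the expected code length is the sum of the merged weights.
merge 12/155 + 39/155 → 51/155
merge 46/155 + 51/155 → 97/155
merge 58/155 + 97/155 → 1
L = 51/155 + 97/155 + 1 = 303/155 ≈ 1.955 bits/symbol.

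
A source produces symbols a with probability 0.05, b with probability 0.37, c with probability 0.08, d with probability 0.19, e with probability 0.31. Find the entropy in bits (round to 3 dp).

2.017 bits

H = −Σ pᵢ log₂ pᵢ.
−0.05·log₂(0.05) = 0.2161
−0.37·log₂(0.37) = 0.5307
−0.08·log₂(0.08) = 0.2915
−0.19·log₂(0.19) = 0.4552
−0.31·log₂(0.31) = 0.5238
Sum ≈ 2.0174 → 2.017 bits.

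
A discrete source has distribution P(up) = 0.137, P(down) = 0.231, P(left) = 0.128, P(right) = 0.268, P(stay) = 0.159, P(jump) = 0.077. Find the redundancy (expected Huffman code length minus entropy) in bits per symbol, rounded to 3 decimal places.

Entropy H = −Σ p log₂ p ≈ 2.4766 bits.
Huffman merges: 77/1000+16/125→41/200; 137/1000+159/1000→37/125; 41/200+231/1000→109/250; 67/250+37/125→141/250; 109/250+141/250→1. L = 2501/1000 ≈ 2.5010.
L − H = 2.5010 − 2.4766 = 0.024 bits.

0.024 bits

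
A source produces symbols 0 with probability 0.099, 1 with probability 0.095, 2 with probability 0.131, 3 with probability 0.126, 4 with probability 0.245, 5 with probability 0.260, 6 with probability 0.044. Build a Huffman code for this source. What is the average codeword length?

Repeatedly combine the two least-probable nodes; the expected code length is the sum of the merged weights.
merge 11/250 + 19/200 → 139/1000
merge 99/1000 + 63/500 → 9/40
merge 131/1000 + 139/1000 → 27/100
merge 9/40 + 49/200 → 47/100
merge 13/50 + 27/100 → 53/100
merge 47/100 + 53/100 → 1
L = 139/1000 + 9/40 + 27/100 + 47/100 + 53/100 + 1 = 1317/500 = 2.634 bits/symbol.

2.634 bits/symbol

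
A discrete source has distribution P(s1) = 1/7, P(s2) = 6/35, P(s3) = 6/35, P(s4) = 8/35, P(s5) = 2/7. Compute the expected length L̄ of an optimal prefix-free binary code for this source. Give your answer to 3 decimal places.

2.314 bits/symbol

Repeatedly combine the two least-probable nodes; the expected code length is the sum of the merged weights.
merge 1/7 + 6/35 → 11/35
merge 6/35 + 8/35 → 2/5
merge 2/7 + 11/35 → 3/5
merge 2/5 + 3/5 → 1
L = 11/35 + 2/5 + 3/5 + 1 = 81/35 ≈ 2.314 bits/symbol.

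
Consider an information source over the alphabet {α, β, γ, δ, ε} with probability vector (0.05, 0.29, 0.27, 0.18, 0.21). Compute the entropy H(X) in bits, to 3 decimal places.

2.162 bits

H = −Σ pᵢ log₂ pᵢ.
−0.05·log₂(0.05) = 0.2161
−0.29·log₂(0.29) = 0.5179
−0.27·log₂(0.27) = 0.5100
−0.18·log₂(0.18) = 0.4453
−0.21·log₂(0.21) = 0.4728
Sum ≈ 2.1622 → 2.162 bits.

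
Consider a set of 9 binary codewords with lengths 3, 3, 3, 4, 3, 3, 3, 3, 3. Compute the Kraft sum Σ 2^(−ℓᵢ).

1.0625

With common denominator 2^4 = 16: Σ 2^(−ℓᵢ) = 2/16 + 2/16 + 2/16 + 1/16 + 2/16 + 2/16 + 2/16 + 2/16 + 2/16 = 17/16 = 1.0625.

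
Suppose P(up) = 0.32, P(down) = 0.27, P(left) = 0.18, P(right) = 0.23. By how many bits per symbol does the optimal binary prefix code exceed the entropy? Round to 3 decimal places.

Entropy H = −Σ p log₂ p ≈ 1.9690 bits.
Huffman merges: 9/50+23/100→41/100; 27/100+8/25→59/100; 41/100+59/100→1. L = 2 ≈ 2.0000.
L − H = 2.0000 − 1.9690 = 0.031 bits.

0.031 bits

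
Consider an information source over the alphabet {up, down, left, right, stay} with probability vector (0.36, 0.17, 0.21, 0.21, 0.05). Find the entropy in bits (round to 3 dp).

2.127 bits

H = −Σ pᵢ log₂ pᵢ.
−0.36·log₂(0.36) = 0.5306
−0.17·log₂(0.17) = 0.4346
−0.21·log₂(0.21) = 0.4728
−0.21·log₂(0.21) = 0.4728
−0.05·log₂(0.05) = 0.2161
Sum ≈ 2.1269 → 2.127 bits.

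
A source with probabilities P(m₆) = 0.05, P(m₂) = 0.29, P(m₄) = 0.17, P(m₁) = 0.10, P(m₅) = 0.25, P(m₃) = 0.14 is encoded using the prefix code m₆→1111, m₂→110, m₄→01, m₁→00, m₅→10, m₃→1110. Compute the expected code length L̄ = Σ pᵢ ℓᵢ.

2.67 bits/symbol

L̄ = Σ pᵢ·ℓᵢ = 0.05·4 + 0.29·3 + 0.17·2 + 0.10·2 + 0.25·2 + 0.14·4 = 2.67 bits/symbol.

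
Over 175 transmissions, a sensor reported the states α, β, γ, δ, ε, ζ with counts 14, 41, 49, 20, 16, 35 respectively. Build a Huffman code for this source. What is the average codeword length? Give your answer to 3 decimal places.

Probabilities are the counts divided by 175.
Repeatedly combine the two least-probable nodes; the expected code length is the sum of the merged weights.
merge 2/25 + 16/175 → 6/35
merge 4/35 + 6/35 → 2/7
merge 1/5 + 41/175 → 76/175
merge 7/25 + 2/7 → 99/175
merge 76/175 + 99/175 → 1
L = 6/35 + 2/7 + 76/175 + 99/175 + 1 = 86/35 ≈ 2.457 bits/symbol.

2.457 bits/symbol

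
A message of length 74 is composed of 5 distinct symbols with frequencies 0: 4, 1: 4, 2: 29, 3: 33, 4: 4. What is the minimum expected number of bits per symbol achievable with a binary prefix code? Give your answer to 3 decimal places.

1.824 bits/symbol

Probabilities are the counts divided by 74.
Repeatedly combine the two least-probable nodes; the expected code length is the sum of the merged weights.
merge 2/37 + 2/37 → 4/37
merge 2/37 + 4/37 → 6/37
merge 6/37 + 29/74 → 41/74
merge 33/74 + 41/74 → 1
L = 4/37 + 6/37 + 41/74 + 1 = 135/74 ≈ 1.824 bits/symbol.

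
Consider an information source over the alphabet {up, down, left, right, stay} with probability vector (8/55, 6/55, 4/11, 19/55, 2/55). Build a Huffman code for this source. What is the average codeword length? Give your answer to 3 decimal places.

2.073 bits/symbol

Repeatedly combine the two least-probable nodes; the expected code length is the sum of the merged weights.
merge 2/55 + 6/55 → 8/55
merge 8/55 + 8/55 → 16/55
merge 16/55 + 19/55 → 7/11
merge 4/11 + 7/11 → 1
L = 8/55 + 16/55 + 7/11 + 1 = 114/55 ≈ 2.073 bits/symbol.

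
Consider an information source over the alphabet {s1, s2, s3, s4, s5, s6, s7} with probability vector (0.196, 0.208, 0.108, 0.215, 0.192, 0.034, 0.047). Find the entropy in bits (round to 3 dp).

2.586 bits

H = −Σ pᵢ log₂ pᵢ.
−0.196·log₂(0.196) = 0.4608
−0.208·log₂(0.208) = 0.4712
−0.108·log₂(0.108) = 0.3468
−0.215·log₂(0.215) = 0.4768
−0.192·log₂(0.192) = 0.4571
−0.034·log₂(0.034) = 0.1659
−0.047·log₂(0.047) = 0.2073
Sum ≈ 2.5859 → 2.586 bits.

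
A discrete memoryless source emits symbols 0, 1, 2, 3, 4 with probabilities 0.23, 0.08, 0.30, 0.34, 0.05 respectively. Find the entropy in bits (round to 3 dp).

H = −Σ pᵢ log₂ pᵢ.
−0.23·log₂(0.23) = 0.4877
−0.08·log₂(0.08) = 0.2915
−0.30·log₂(0.30) = 0.5211
−0.34·log₂(0.34) = 0.5292
−0.05·log₂(0.05) = 0.2161
Sum ≈ 2.0455 → 2.046 bits.

2.046 bits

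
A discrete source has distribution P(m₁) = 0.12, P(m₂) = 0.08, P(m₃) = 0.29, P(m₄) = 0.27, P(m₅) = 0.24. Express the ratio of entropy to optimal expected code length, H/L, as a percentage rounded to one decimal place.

99.1%

Entropy H = −Σ p log₂ p ≈ 2.1806 bits.
Huffman merges: 2/25+3/25→1/5; 1/5+6/25→11/25; 27/100+29/100→14/25; 11/25+14/25→1. L = 11/5 ≈ 2.2000.
Efficiency = H/L = 2.1806/2.2000 = 99.1%.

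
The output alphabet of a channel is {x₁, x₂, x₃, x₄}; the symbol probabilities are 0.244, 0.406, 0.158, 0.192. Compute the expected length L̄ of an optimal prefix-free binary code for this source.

Repeatedly combine the two least-probable nodes; the expected code length is the sum of the merged weights.
merge 79/500 + 24/125 → 7/20
merge 61/250 + 7/20 → 297/500
merge 203/500 + 297/500 → 1
L = 7/20 + 297/500 + 1 = 243/125 = 1.944 bits/symbol.

1.944 bits/symbol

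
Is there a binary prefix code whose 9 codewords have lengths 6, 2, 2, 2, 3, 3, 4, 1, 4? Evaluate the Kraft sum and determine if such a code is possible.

1.640625; no

With common denominator 2^6 = 64: Σ 2^(−ℓᵢ) = 1/64 + 16/64 + 16/64 + 16/64 + 8/64 + 8/64 + 4/64 + 32/64 + 4/64 = 105/64 = 1.640625.
Kraft's inequality requires Σ ≤ 1; here Σ = 1.640625 > 1, so no such prefix code exists.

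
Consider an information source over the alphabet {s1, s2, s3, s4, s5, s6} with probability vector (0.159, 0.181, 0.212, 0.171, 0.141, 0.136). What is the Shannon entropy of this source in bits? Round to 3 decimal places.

H = −Σ pᵢ log₂ pᵢ.
−0.159·log₂(0.159) = 0.4218
−0.181·log₂(0.181) = 0.4463
−0.212·log₂(0.212) = 0.4744
−0.171·log₂(0.171) = 0.4357
−0.141·log₂(0.141) = 0.3985
−0.136·log₂(0.136) = 0.3915
Sum ≈ 2.5682 → 2.568 bits.

2.568 bits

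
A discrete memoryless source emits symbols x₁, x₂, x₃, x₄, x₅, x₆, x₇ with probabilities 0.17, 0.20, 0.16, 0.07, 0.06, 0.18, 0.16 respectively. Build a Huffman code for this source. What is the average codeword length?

2.75 bits/symbol

Repeatedly combine the two least-probable nodes; the expected code length is the sum of the merged weights.
merge 3/50 + 7/100 → 13/100
merge 13/100 + 4/25 → 29/100
merge 4/25 + 17/100 → 33/100
merge 9/50 + 1/5 → 19/50
merge 29/100 + 33/100 → 31/50
merge 19/50 + 31/50 → 1
L = 13/100 + 29/100 + 33/100 + 19/50 + 31/50 + 1 = 11/4 = 2.75 bits/symbol.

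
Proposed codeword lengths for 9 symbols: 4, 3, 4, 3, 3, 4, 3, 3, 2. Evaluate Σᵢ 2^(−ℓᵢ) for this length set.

With common denominator 2^4 = 16: Σ 2^(−ℓᵢ) = 1/16 + 2/16 + 1/16 + 2/16 + 2/16 + 1/16 + 2/16 + 2/16 + 4/16 = 17/16 = 1.0625.

1.0625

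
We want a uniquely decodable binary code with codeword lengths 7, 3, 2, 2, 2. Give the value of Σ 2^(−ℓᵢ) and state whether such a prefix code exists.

0.8828125; yes

With common denominator 2^7 = 128: Σ 2^(−ℓᵢ) = 1/128 + 16/128 + 32/128 + 32/128 + 32/128 = 113/128 = 0.8828125.
Kraft's inequality requires Σ ≤ 1; here Σ = 0.8828125 ≤ 1, so such a prefix code exists.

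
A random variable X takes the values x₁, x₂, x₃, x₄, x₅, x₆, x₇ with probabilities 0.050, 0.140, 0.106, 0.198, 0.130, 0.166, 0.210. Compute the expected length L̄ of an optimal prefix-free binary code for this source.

2.748 bits/symbol

Repeatedly combine the two least-probable nodes; the expected code length is the sum of the merged weights.
merge 1/20 + 53/500 → 39/250
merge 13/100 + 7/50 → 27/100
merge 39/250 + 83/500 → 161/500
merge 99/500 + 21/100 → 51/125
merge 27/100 + 161/500 → 74/125
merge 51/125 + 74/125 → 1
L = 39/250 + 27/100 + 161/500 + 51/125 + 74/125 + 1 = 687/250 = 2.748 bits/symbol.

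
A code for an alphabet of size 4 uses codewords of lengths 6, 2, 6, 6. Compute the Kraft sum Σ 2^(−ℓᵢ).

With common denominator 2^6 = 64: Σ 2^(−ℓᵢ) = 1/64 + 16/64 + 1/64 + 1/64 = 19/64 = 0.296875.

0.296875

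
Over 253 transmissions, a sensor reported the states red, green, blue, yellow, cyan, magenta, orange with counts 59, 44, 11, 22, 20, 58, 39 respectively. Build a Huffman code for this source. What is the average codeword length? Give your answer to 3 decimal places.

Probabilities are the counts divided by 253.
Repeatedly combine the two least-probable nodes; the expected code length is the sum of the merged weights.
merge 1/23 + 20/253 → 31/253
merge 2/23 + 31/253 → 53/253
merge 39/253 + 4/23 → 83/253
merge 53/253 + 58/253 → 111/253
merge 59/253 + 83/253 → 142/253
merge 111/253 + 142/253 → 1
L = 31/253 + 53/253 + 83/253 + 111/253 + 142/253 + 1 = 673/253 ≈ 2.660 bits/symbol.

2.660 bits/symbol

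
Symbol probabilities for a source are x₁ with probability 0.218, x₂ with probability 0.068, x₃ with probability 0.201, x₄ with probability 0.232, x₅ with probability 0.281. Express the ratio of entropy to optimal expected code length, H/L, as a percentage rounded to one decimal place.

Entropy H = −Σ p log₂ p ≈ 2.2117 bits.
Huffman merges: 17/250+201/1000→269/1000; 109/500+29/125→9/20; 269/1000+281/1000→11/20; 9/20+11/20→1. L = 2269/1000 ≈ 2.2690.
Efficiency = H/L = 2.2117/2.2690 = 97.5%.

97.5%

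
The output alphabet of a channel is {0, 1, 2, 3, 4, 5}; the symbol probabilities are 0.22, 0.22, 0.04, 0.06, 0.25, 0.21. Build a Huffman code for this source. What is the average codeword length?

2.41 bits/symbol

Repeatedly combine the two least-probable nodes; the expected code length is the sum of the merged weights.
merge 1/25 + 3/50 → 1/10
merge 1/10 + 21/100 → 31/100
merge 11/50 + 11/50 → 11/25
merge 1/4 + 31/100 → 14/25
merge 11/25 + 14/25 → 1
L = 1/10 + 31/100 + 11/25 + 14/25 + 1 = 241/100 = 2.41 bits/symbol.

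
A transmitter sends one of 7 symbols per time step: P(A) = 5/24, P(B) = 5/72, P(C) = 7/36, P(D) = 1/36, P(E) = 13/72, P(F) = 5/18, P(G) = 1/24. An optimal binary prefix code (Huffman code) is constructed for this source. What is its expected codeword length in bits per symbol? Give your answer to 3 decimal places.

2.528 bits/symbol

Repeatedly combine the two least-probable nodes; the expected code length is the sum of the merged weights.
merge 1/36 + 1/24 → 5/72
merge 5/72 + 5/72 → 5/36
merge 5/36 + 13/72 → 23/72
merge 7/36 + 5/24 → 29/72
merge 5/18 + 23/72 → 43/72
merge 29/72 + 43/72 → 1
L = 5/72 + 5/36 + 23/72 + 29/72 + 43/72 + 1 = 91/36 ≈ 2.528 bits/symbol.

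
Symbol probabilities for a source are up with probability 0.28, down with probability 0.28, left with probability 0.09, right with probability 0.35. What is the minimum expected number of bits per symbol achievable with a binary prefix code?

Repeatedly combine the two least-probable nodes; the expected code length is the sum of the merged weights.
merge 9/100 + 7/25 → 37/100
merge 7/25 + 7/20 → 63/100
merge 37/100 + 63/100 → 1
L = 37/100 + 63/100 + 1 = 2 bits/symbol.

2 bits/symbol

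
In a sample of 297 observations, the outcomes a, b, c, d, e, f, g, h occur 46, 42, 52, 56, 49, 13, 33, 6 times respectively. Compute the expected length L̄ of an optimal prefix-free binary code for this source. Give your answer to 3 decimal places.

2.875 bits/symbol

Probabilities are the counts divided by 297.
Repeatedly combine the two least-probable nodes; the expected code length is the sum of the merged weights.
merge 2/99 + 13/297 → 19/297
merge 19/297 + 1/9 → 52/297
merge 14/99 + 46/297 → 8/27
merge 49/297 + 52/297 → 101/297
merge 52/297 + 56/297 → 4/11
merge 8/27 + 101/297 → 7/11
merge 4/11 + 7/11 → 1
L = 19/297 + 52/297 + 8/27 + 101/297 + 4/11 + 7/11 + 1 = 854/297 ≈ 2.875 bits/symbol.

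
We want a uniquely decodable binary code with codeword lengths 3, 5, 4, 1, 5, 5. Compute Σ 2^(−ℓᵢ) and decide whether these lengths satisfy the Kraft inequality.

0.78125; yes

With common denominator 2^5 = 32: Σ 2^(−ℓᵢ) = 4/32 + 1/32 + 2/32 + 16/32 + 1/32 + 1/32 = 25/32 = 0.78125.
Kraft's inequality requires Σ ≤ 1; here Σ = 0.78125 ≤ 1, so such a prefix code exists.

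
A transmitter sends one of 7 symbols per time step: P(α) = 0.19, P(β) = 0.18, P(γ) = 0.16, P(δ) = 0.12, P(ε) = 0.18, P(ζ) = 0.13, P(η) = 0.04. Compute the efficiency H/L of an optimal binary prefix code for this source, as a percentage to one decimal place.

Entropy H = −Σ p log₂ p ≈ 2.7043 bits.
Huffman merges: 1/25+3/25→4/25; 13/100+4/25→29/100; 4/25+9/50→17/50; 9/50+19/100→37/100; 29/100+17/50→63/100; 37/100+63/100→1. L = 279/100 ≈ 2.7900.
Efficiency = H/L = 2.7043/2.7900 = 96.9%.

96.9%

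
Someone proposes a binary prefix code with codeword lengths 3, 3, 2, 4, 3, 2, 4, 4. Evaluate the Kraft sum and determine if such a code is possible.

1.0625; no

With common denominator 2^4 = 16: Σ 2^(−ℓᵢ) = 2/16 + 2/16 + 4/16 + 1/16 + 2/16 + 4/16 + 1/16 + 1/16 = 17/16 = 1.0625.
Kraft's inequality requires Σ ≤ 1; here Σ = 1.0625 > 1, so no such prefix code exists.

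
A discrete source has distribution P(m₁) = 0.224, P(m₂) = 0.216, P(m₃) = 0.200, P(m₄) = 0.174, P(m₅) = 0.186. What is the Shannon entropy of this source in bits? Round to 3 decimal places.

2.316 bits

H = −Σ pᵢ log₂ pᵢ.
−0.224·log₂(0.224) = 0.4835
−0.216·log₂(0.216) = 0.4776
−0.200·log₂(0.200) = 0.4644
−0.174·log₂(0.174) = 0.4390
−0.186·log₂(0.186) = 0.4514
Sum ≈ 2.3158 → 2.316 bits.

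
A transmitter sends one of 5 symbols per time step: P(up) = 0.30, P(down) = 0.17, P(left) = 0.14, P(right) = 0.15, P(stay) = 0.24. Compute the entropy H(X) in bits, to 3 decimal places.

2.257 bits

H = −Σ pᵢ log₂ pᵢ.
−0.30·log₂(0.30) = 0.5211
−0.17·log₂(0.17) = 0.4346
−0.14·log₂(0.14) = 0.3971
−0.15·log₂(0.15) = 0.4105
−0.24·log₂(0.24) = 0.4941
Sum ≈ 2.2575 → 2.257 bits.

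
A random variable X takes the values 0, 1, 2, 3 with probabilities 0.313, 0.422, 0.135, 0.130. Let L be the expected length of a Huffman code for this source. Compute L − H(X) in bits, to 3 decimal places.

0.021 bits

Entropy H = −Σ p log₂ p ≈ 1.8224 bits.
Huffman merges: 13/100+27/200→53/200; 53/200+313/1000→289/500; 211/500+289/500→1. L = 1843/1000 ≈ 1.8430.
L − H = 1.8430 − 1.8224 = 0.021 bits.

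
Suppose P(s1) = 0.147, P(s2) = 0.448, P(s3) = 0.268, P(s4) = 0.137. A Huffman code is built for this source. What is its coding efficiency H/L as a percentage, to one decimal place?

Entropy H = −Σ p log₂ p ≈ 1.8276 bits.
Huffman merges: 137/1000+147/1000→71/250; 67/250+71/250→69/125; 56/125+69/125→1. L = 459/250 ≈ 1.8360.
Efficiency = H/L = 1.8276/1.8360 = 99.5%.

99.5%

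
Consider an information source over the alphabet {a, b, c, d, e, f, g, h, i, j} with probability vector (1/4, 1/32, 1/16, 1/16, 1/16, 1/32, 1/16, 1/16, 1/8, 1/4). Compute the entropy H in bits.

Each probability is a power of 1/2, so log₂(1/p) is an integer.
H = Σ p·log₂(1/p) = 1/4·2 + 1/32·5 + 1/16·4 + 1/16·4 + 1/16·4 + 1/32·5 + 1/16·4 + 1/16·4 + 1/8·3 + 1/4·2 = 2.9375 bits.

2.9375 bits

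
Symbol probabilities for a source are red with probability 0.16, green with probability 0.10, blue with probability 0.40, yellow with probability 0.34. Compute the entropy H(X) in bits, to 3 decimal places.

H = −Σ pᵢ log₂ pᵢ.
−0.16·log₂(0.16) = 0.4230
−0.10·log₂(0.10) = 0.3322
−0.40·log₂(0.40) = 0.5288
−0.34·log₂(0.34) = 0.5292
Sum ≈ 1.8132 → 1.813 bits.

1.813 bits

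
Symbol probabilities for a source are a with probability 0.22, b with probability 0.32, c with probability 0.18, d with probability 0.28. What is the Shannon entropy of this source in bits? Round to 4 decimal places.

1.9661 bits

H = −Σ pᵢ log₂ pᵢ.
−0.22·log₂(0.22) = 0.4806
−0.32·log₂(0.32) = 0.5260
−0.18·log₂(0.18) = 0.4453
−0.28·log₂(0.28) = 0.5142
Sum ≈ 1.9661 → 1.9661 bits.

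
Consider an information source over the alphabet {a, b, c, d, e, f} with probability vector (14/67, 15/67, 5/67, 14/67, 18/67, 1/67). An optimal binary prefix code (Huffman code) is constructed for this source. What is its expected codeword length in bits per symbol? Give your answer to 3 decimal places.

Repeatedly combine the two least-probable nodes; the expected code length is the sum of the merged weights.
merge 1/67 + 5/67 → 6/67
merge 6/67 + 14/67 → 20/67
merge 14/67 + 15/67 → 29/67
merge 18/67 + 20/67 → 38/67
merge 29/67 + 38/67 → 1
L = 6/67 + 20/67 + 29/67 + 38/67 + 1 = 160/67 ≈ 2.388 bits/symbol.

2.388 bits/symbol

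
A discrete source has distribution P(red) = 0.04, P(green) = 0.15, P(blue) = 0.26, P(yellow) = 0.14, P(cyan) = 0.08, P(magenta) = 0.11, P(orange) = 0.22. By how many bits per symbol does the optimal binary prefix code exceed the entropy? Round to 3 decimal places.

0.019 bits

Entropy H = −Σ p log₂ p ≈ 2.6211 bits.
Huffman merges: 1/25+2/25→3/25; 11/100+3/25→23/100; 7/50+3/20→29/100; 11/50+23/100→9/20; 13/50+29/100→11/20; 9/20+11/20→1. L = 66/25 ≈ 2.6400.
L − H = 2.6400 − 2.6211 = 0.019 bits.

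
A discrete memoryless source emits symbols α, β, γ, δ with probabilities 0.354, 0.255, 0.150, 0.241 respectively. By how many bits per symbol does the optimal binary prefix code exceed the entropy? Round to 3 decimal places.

0.062 bits

Entropy H = −Σ p log₂ p ≈ 1.9384 bits.
Huffman merges: 3/20+241/1000→391/1000; 51/200+177/500→609/1000; 391/1000+609/1000→1. L = 2 ≈ 2.0000.
L − H = 2.0000 − 1.9384 = 0.062 bits.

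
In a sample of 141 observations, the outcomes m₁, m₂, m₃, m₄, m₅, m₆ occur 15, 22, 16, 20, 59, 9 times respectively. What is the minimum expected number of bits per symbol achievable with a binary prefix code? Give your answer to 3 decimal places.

Probabilities are the counts divided by 141.
Repeatedly combine the two least-probable nodes; the expected code length is the sum of the merged weights.
merge 3/47 + 5/47 → 8/47
merge 16/141 + 20/141 → 12/47
merge 22/141 + 8/47 → 46/141
merge 12/47 + 46/141 → 82/141
merge 59/141 + 82/141 → 1
L = 8/47 + 12/47 + 46/141 + 82/141 + 1 = 7/3 ≈ 2.333 bits/symbol.

2.333 bits/symbol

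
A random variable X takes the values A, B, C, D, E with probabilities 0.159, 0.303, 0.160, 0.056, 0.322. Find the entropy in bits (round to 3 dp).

H = −Σ pᵢ log₂ pᵢ.
−0.159·log₂(0.159) = 0.4218
−0.303·log₂(0.303) = 0.5220
−0.160·log₂(0.160) = 0.4230
−0.056·log₂(0.056) = 0.2329
−0.322·log₂(0.322) = 0.5264
Sum ≈ 2.1261 → 2.126 bits.

2.126 bits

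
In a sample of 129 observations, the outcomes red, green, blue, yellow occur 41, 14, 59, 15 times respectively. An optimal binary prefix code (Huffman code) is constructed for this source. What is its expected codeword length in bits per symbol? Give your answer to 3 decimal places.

1.767 bits/symbol

Probabilities are the counts divided by 129.
Repeatedly combine the two least-probable nodes; the expected code length is the sum of the merged weights.
merge 14/129 + 5/43 → 29/129
merge 29/129 + 41/129 → 70/129
merge 59/129 + 70/129 → 1
L = 29/129 + 70/129 + 1 = 76/43 ≈ 1.767 bits/symbol.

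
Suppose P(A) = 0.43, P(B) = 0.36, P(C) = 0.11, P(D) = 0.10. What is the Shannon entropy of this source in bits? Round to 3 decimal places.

1.737 bits

H = −Σ pᵢ log₂ pᵢ.
−0.43·log₂(0.43) = 0.5236
−0.36·log₂(0.36) = 0.5306
−0.11·log₂(0.11) = 0.3503
−0.10·log₂(0.10) = 0.3322
Sum ≈ 1.7367 → 1.737 bits.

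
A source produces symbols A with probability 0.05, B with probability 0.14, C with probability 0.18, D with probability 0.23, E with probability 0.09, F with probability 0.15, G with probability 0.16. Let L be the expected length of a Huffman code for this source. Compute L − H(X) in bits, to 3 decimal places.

0.038 bits

Entropy H = −Σ p log₂ p ≈ 2.6924 bits.
Huffman merges: 1/20+9/100→7/50; 7/50+7/50→7/25; 3/20+4/25→31/100; 9/50+23/100→41/100; 7/25+31/100→59/100; 41/100+59/100→1. L = 273/100 ≈ 2.7300.
L − H = 2.7300 − 2.6924 = 0.038 bits.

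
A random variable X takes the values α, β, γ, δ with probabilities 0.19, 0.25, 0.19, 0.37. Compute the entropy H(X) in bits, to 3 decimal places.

H = −Σ pᵢ log₂ pᵢ.
−0.19·log₂(0.19) = 0.4552
−0.25·log₂(0.25) = 0.5000
−0.19·log₂(0.19) = 0.4552
−0.37·log₂(0.37) = 0.5307
Sum ≈ 1.9412 → 1.941 bits.

1.941 bits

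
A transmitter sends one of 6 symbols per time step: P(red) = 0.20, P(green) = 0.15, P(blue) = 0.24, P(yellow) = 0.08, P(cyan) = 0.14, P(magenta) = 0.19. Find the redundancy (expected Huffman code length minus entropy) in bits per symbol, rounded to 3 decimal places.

0.047 bits

Entropy H = −Σ p log₂ p ≈ 2.5129 bits.
Huffman merges: 2/25+7/50→11/50; 3/20+19/100→17/50; 1/5+11/50→21/50; 6/25+17/50→29/50; 21/50+29/50→1. L = 64/25 ≈ 2.5600.
L − H = 2.5600 − 2.5129 = 0.047 bits.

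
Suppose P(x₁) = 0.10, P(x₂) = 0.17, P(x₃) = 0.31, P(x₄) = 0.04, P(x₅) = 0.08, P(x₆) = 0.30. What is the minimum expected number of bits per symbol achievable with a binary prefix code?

2.34 bits/symbol

Repeatedly combine the two least-probable nodes; the expected code length is the sum of the merged weights.
merge 1/25 + 2/25 → 3/25
merge 1/10 + 3/25 → 11/50
merge 17/100 + 11/50 → 39/100
merge 3/10 + 31/100 → 61/100
merge 39/100 + 61/100 → 1
L = 3/25 + 11/50 + 39/100 + 61/100 + 1 = 117/50 = 2.34 bits/symbol.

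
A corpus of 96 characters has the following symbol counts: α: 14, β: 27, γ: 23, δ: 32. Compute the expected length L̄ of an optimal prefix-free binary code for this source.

Probabilities are the counts divided by 96.
Repeatedly combine the two least-probable nodes; the expected code length is the sum of the merged weights.
merge 7/48 + 23/96 → 37/96
merge 9/32 + 1/3 → 59/96
merge 37/96 + 59/96 → 1
L = 37/96 + 59/96 + 1 = 2 bits/symbol.

2 bits/symbol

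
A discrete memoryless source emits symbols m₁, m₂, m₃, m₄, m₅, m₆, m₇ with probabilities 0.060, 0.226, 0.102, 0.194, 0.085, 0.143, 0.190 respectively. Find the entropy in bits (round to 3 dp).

H = −Σ pᵢ log₂ pᵢ.
−0.060·log₂(0.060) = 0.2435
−0.226·log₂(0.226) = 0.4849
−0.102·log₂(0.102) = 0.3359
−0.194·log₂(0.194) = 0.4590
−0.085·log₂(0.085) = 0.3023
−0.143·log₂(0.143) = 0.4012
−0.190·log₂(0.190) = 0.4552
Sum ≈ 2.6821 → 2.682 bits.

2.682 bits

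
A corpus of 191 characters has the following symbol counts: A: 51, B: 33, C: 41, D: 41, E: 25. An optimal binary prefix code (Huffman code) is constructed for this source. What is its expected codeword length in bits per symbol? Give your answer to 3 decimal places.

2.304 bits/symbol

Probabilities are the counts divided by 191.
Repeatedly combine the two least-probable nodes; the expected code length is the sum of the merged weights.
merge 25/191 + 33/191 → 58/191
merge 41/191 + 41/191 → 82/191
merge 51/191 + 58/191 → 109/191
merge 82/191 + 109/191 → 1
L = 58/191 + 82/191 + 109/191 + 1 = 440/191 ≈ 2.304 bits/symbol.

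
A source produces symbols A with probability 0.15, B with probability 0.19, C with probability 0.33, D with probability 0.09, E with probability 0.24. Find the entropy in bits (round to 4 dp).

2.2004 bits

H = −Σ pᵢ log₂ pᵢ.
−0.15·log₂(0.15) = 0.4105
−0.19·log₂(0.19) = 0.4552
−0.33·log₂(0.33) = 0.5278
−0.09·log₂(0.09) = 0.3127
−0.24·log₂(0.24) = 0.4941
Sum ≈ 2.2004 → 2.2004 bits.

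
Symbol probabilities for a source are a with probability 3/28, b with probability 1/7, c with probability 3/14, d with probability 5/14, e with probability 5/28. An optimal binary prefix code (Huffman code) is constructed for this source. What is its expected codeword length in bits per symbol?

Repeatedly combine the two least-probable nodes; the expected code length is the sum of the merged weights.
merge 3/28 + 1/7 → 1/4
merge 5/28 + 3/14 → 11/28
merge 1/4 + 5/14 → 17/28
merge 11/28 + 17/28 → 1
L = 1/4 + 11/28 + 17/28 + 1 = 9/4 = 2.25 bits/symbol.

2.25 bits/symbol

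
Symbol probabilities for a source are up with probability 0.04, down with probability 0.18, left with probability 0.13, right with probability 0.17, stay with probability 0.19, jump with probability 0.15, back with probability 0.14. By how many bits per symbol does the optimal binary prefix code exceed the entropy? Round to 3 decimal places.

0.089 bits

Entropy H = −Σ p log₂ p ≈ 2.7112 bits.
Huffman merges: 1/25+13/100→17/100; 7/50+3/20→29/100; 17/100+17/100→17/50; 9/50+19/100→37/100; 29/100+17/50→63/100; 37/100+63/100→1. L = 14/5 ≈ 2.8000.
L − H = 2.8000 − 2.7112 = 0.089 bits.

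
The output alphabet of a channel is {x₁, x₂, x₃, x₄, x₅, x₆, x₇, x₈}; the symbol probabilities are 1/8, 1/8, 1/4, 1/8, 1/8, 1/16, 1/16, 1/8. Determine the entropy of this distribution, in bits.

2.875 bits

Each probability is a power of 1/2, so log₂(1/p) is an integer.
H = Σ p·log₂(1/p) = 1/8·3 + 1/8·3 + 1/4·2 + 1/8·3 + 1/8·3 + 1/16·4 + 1/16·4 + 1/8·3 = 2.875 bits.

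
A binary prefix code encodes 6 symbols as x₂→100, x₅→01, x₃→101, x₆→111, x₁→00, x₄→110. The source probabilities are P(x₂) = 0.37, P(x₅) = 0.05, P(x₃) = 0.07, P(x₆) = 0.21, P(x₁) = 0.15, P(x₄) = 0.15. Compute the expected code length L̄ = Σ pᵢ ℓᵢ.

2.8 bits/symbol

L̄ = Σ pᵢ·ℓᵢ = 0.37·3 + 0.05·2 + 0.07·3 + 0.21·3 + 0.15·2 + 0.15·3 = 2.8 bits/symbol.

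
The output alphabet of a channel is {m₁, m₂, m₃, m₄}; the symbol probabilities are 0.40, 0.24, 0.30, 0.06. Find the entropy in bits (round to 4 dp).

H = −Σ pᵢ log₂ pᵢ.
−0.40·log₂(0.40) = 0.5288
−0.24·log₂(0.24) = 0.4941
−0.30·log₂(0.30) = 0.5211
−0.06·log₂(0.06) = 0.2435
Sum ≈ 1.7875 → 1.7875 bits.

1.7875 bits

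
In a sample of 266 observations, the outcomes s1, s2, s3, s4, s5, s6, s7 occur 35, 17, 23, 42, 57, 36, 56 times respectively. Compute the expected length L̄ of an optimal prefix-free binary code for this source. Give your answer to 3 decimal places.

2.726 bits/symbol

Probabilities are the counts divided by 266.
Repeatedly combine the two least-probable nodes; the expected code length is the sum of the merged weights.
merge 17/266 + 23/266 → 20/133
merge 5/38 + 18/133 → 71/266
merge 20/133 + 3/19 → 41/133
merge 4/19 + 3/14 → 113/266
merge 71/266 + 41/133 → 153/266
merge 113/266 + 153/266 → 1
L = 20/133 + 71/266 + 41/133 + 113/266 + 153/266 + 1 = 725/266 ≈ 2.726 bits/symbol.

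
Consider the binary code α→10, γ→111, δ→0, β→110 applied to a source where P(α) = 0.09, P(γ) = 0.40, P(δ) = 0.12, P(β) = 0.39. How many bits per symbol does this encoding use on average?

2.67 bits/symbol

L̄ = Σ pᵢ·ℓᵢ = 0.09·2 + 0.40·3 + 0.12·1 + 0.39·3 = 2.67 bits/symbol.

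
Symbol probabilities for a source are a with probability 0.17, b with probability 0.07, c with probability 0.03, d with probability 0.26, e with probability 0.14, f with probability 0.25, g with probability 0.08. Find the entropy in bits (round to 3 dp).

2.549 bits

H = −Σ pᵢ log₂ pᵢ.
−0.17·log₂(0.17) = 0.4346
−0.07·log₂(0.07) = 0.2686
−0.03·log₂(0.03) = 0.1518
−0.26·log₂(0.26) = 0.5053
−0.14·log₂(0.14) = 0.3971
−0.25·log₂(0.25) = 0.5000
−0.08·log₂(0.08) = 0.2915
Sum ≈ 2.5488 → 2.549 bits.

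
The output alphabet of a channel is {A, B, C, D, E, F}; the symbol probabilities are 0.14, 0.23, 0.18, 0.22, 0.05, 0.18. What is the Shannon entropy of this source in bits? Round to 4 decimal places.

H = −Σ pᵢ log₂ pᵢ.
−0.14·log₂(0.14) = 0.3971
−0.23·log₂(0.23) = 0.4877
−0.18·log₂(0.18) = 0.4453
−0.22·log₂(0.22) = 0.4806
−0.05·log₂(0.05) = 0.2161
−0.18·log₂(0.18) = 0.4453
Sum ≈ 2.4721 → 2.4721 bits.

2.4721 bits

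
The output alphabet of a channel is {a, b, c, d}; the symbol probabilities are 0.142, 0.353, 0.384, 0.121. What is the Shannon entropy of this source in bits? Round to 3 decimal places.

1.829 bits

H = −Σ pᵢ log₂ pᵢ.
−0.142·log₂(0.142) = 0.3999
−0.353·log₂(0.353) = 0.5303
−0.384·log₂(0.384) = 0.5302
−0.121·log₂(0.121) = 0.3687
Sum ≈ 1.8291 → 1.829 bits.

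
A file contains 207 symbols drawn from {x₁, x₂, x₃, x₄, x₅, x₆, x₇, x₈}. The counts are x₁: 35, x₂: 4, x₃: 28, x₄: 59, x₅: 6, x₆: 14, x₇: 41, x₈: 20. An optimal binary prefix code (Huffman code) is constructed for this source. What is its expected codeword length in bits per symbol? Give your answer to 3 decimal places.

Probabilities are the counts divided by 207.
Repeatedly combine the two least-probable nodes; the expected code length is the sum of the merged weights.
merge 4/207 + 2/69 → 10/207
merge 10/207 + 14/207 → 8/69
merge 20/207 + 8/69 → 44/207
merge 28/207 + 35/207 → 7/23
merge 41/207 + 44/207 → 85/207
merge 59/207 + 7/23 → 122/207
merge 85/207 + 122/207 → 1
L = 10/207 + 8/69 + 44/207 + 7/23 + 85/207 + 122/207 + 1 = 185/69 ≈ 2.681 bits/symbol.

2.681 bits/symbol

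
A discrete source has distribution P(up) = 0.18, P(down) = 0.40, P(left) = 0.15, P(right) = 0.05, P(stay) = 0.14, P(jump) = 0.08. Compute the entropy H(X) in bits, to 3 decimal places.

2.289 bits

H = −Σ pᵢ log₂ pᵢ.
−0.18·log₂(0.18) = 0.4453
−0.40·log₂(0.40) = 0.5288
−0.15·log₂(0.15) = 0.4105
−0.05·log₂(0.05) = 0.2161
−0.14·log₂(0.14) = 0.3971
−0.08·log₂(0.08) = 0.2915
Sum ≈ 2.2893 → 2.289 bits.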